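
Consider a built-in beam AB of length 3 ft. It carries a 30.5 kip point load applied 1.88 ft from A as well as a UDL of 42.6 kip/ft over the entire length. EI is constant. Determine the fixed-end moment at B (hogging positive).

Take the two fixed-end moments M_A, M_B as redundants; the released structure is the simple span AB.
Simple-span end rotations at A and B under the given loads:
  at A: point load 30.5 at a = 1.88: Pab(L + b)/(6LEI) = 14.7/EI
  at B: point load 30.5 at a = 1.88: Pab(L + a)/(6LEI) = 17.41/EI
  at A: UDL 42.6: wL³/(24EI) = 47.92/EI
  at B: UDL 42.6: wL³/(24EI) = 47.92/EI
  θ_A0 = 62.62/EI,  θ_B0 = 65.34/EI
Flexibility coefficients: a unit moment at one end gives L/(3EI) there and L/(6EI) at the far end, so f₁₁ = f₂₂ = 1/EI and f₁₂ = f₂₁ = 0.5/EI.
Compatibility — zero rotation at each built-in end:
  1 M_A + 0.5 M_B = 62.62
  0.5 M_A + 1 M_B = 65.34
Solving the pair gives M_A = 39.94 kip·ft and M_B = 45.37 kip·ft (hogging).

M_B = 45.37 kip·ft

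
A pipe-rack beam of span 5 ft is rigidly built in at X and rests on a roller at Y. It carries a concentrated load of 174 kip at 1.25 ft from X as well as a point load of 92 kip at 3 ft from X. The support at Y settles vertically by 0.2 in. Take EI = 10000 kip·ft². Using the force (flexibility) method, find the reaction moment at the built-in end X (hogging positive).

Take the reaction at Y as the redundant and release it; the primary structure is a cantilever fixed at X.
Free-end deflection of the primary structure under the applied loading (downward +):
  point load 174 at a = 1.25: Pa²(3L − a)/(6EI) = 623/EI
  point load 92 at a = 3: Pa²(3L − a)/(6EI) = 1656/EI
  δ_0 = 2279/EI
Flexibility coefficient — unit upward force at Y: δ_{YY} = L³/(3EI) = 41.67/EI.
With EI = 10000 kip·ft²: δ_0 = 0.2279 ft and δ_{YY} = 0.004167 ft/kip.
Compatibility — the beam at Y must follow the support down by 0.01667 ft: δ_0 − R_Y·δ_{YY} = 0.01667, so R_Y = (0.2279 − 0.01667)/0.004167 = 50.7 kip.
Moment equilibrium about X: M_X = Σ(load moments about X) − R_Y·L = 493.5 − 50.7×5 = 240 kip·ft.

M_X = 240 kip·ft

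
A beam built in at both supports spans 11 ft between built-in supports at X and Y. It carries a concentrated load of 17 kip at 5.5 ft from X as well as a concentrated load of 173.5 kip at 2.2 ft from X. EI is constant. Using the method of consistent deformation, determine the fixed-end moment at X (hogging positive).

Take the two fixed-end moments M_X, M_Y as redundants; the released structure is the simple span XY.
On the primary (simply-supported) span, the end slopes from the loading are:
  at X: point load 17 at a = 5.5: Pab(L + b)/(6LEI) = 128.6/EI
  at Y: point load 17 at a = 5.5: Pab(L + a)/(6LEI) = 128.6/EI
  at X: point load 173.5 at a = 2.2: Pab(L + b)/(6LEI) = 1008/EI
  at Y: point load 173.5 at a = 2.2: Pab(L + a)/(6LEI) = 671.8/EI
  θ_X0 = 1136/EI,  θ_Y0 = 800.4/EI
Flexibility coefficients: a unit moment at one end gives L/(3EI) there and L/(6EI) at the far end, so f₁₁ = f₂₂ = 3.667/EI and f₁₂ = f₂₁ = 1.833/EI.
Compatibility — zero rotation at each built-in end:
  3.667 M_X + 1.833 M_Y = 1136
  1.833 M_X + 3.667 M_Y = 800.4
Solving the pair gives M_X = 267.7 kip·ft and M_Y = 84.45 kip·ft (hogging).

M_X = 267.7 kip·ft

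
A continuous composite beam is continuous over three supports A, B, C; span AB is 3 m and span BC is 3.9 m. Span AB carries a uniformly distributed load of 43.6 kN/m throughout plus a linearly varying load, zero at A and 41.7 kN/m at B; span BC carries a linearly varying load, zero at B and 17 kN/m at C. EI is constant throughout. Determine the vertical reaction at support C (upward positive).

Insert a hinge at B; M_B is the redundant, and each span becomes simply supported.
End slopes at the hinge B, treating each span as simply supported:
  span AB: UDL 43.6: wL³/(24EI) = 49.05/EI
  span AB: triangular load, peak 41.7: w₀L³/(45EI) = 25.02/EI
  span BC: triangular load, peak 17: 7w₀L³/(360EI) = 19.61/EI
  relative rotation θ_0 = (74.07 + 19.61)/EI = 93.68/EI
A unit hogging moment at B produces rotation L₁/(3EI) + L₂/(3EI) = 2.3/EI.
Slope continuity at B: θ_0 = M_B·2.3/EI, so M_B = 93.68/2.3 = 40.73 kN·m (hogging).
Span BC, ΣM about C: R_B^{BC}·3.9 = 43.09 + 40.73, so R_B^{BC} = 21.49 kN and R_C = 33.15 − 21.49 = 11.66 kN.

R_C = 11.66 kN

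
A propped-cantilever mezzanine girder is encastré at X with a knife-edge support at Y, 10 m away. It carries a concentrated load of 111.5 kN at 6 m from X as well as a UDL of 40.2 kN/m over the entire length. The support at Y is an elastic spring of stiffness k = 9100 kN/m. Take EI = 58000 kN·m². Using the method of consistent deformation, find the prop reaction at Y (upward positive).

R_Y = 195.2 kN

Release the roller at Y. Primary structure: cantilever fixed at X.
Downward deflection at the released point Y due to the loads:
  point load 111.5 at a = 6: Pa²(3L − a)/(6EI) = 16056/EI
  UDL 40.2: wL⁴/(8EI) = 50250/EI
  δ_0 = 66306/EI
Flexibility coefficient — unit upward force at Y: δ_{YY} = L³/(3EI) = 333.3/EI.
With EI = 58000 kN·m²: δ_0 = 1.1432 m and δ_{YY} = 0.005747 m/kN.
Compatibility — the spring shortens by R_Y/k under the reaction it provides: δ_0 − R_Y·δ_{YY} = R_Y/k. With 1/k = 0.00011 m/kN, R_Y = δ_0 / (δ_{YY} + 1/k) = 1.1432 / (0.005747 + 0.00011) = 195.2 kN.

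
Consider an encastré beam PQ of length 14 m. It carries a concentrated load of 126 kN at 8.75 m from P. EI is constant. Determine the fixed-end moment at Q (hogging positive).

Take the two fixed-end moments M_P, M_Q as redundants; the released structure is the simple span PQ.
End rotations of the released simple span under the applied load (×1/EI):
  at P: point load 126 at a = 8.75: Pab(L + b)/(6LEI) = 1326/EI
  at Q: point load 126 at a = 8.75: Pab(L + a)/(6LEI) = 1568/EI
  θ_P0 = 1326/EI,  θ_Q0 = 1568/EI
Flexibility coefficients: a unit moment at one end gives L/(3EI) there and L/(6EI) at the far end, so f₁₁ = f₂₂ = 4.667/EI and f₁₂ = f₂₁ = 2.333/EI.
Compatibility — zero rotation at each built-in end:
  4.667 M_P + 2.333 M_Q = 1326
  2.333 M_P + 4.667 M_Q = 1568
Solving the pair gives M_P = 155 kN·m and M_Q = 258.4 kN·m (hogging).

M_Q = 258.4 kN·m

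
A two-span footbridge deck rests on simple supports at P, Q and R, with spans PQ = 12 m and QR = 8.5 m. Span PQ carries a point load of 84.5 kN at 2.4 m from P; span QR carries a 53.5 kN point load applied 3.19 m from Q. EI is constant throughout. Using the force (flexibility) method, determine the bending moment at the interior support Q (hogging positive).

Take M_Q as the redundant. Released structure: two simple spans PQ and QR with a hinge at Q.
End slopes at the hinge Q, treating each span as simply supported:
  span PQ: point load 84.5 at a = 2.4: Pab(L + a)/(6LEI) = 389.4/EI
  span QR: point load 53.5 at a = 3.19: Pab(L + b)/(6LEI) = 245.4/EI
  relative rotation θ_0 = (389.4 + 245.4)/EI = 634.8/EI
A unit hogging moment at Q produces rotation L₁/(3EI) + L₂/(3EI) = 6.833/EI.
Slope continuity at Q: θ_0 = M_Q·6.833/EI, so M_Q = 634.8/6.833 = 92.89 kN·m (hogging).

M_Q = 92.89 kN·m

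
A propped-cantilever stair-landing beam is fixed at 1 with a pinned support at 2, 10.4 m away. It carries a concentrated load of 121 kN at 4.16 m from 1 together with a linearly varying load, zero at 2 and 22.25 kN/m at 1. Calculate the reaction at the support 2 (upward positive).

R_2 = 48.31 kN

Take the reaction at 2 as the redundant and release it; the primary structure is a cantilever fixed at 1.
Deflection at 2 on the released cantilever, summing each load's contribution:
  point load 121 at a = 4.16: Pa²(3L − a)/(6EI) = 9437/EI
  triangular load, peak 22.25 at the fixed end: w₀L⁴/(30EI) = 8676/EI
  δ_0 = 18113/EI
Tip deflection under a unit load at 2: L³/(3EI) = 375/EI.
Compatibility at 2: δ_0 − R_2·δ_{22} = 0, so R_2 = 18113/375 = 48.31 kN.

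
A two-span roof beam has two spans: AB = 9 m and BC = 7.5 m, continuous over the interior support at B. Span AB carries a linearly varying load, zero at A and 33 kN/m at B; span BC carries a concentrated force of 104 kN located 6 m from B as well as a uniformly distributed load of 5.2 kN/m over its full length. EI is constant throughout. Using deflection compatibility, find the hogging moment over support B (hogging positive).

Release continuity at B by inserting a hinge; the redundant is the internal moment M_B. The primary structure is two simply-supported spans AB and BC.
Rotations at B on the released spans (each span's end-slope, ×1/EI):
  span AB: triangular load, peak 33: w₀L³/(45EI) = 534.6/EI
  span BC: point load 104 at a = 6: Pab(L + b)/(6LEI) = 187.2/EI
  span BC: UDL 5.2: wL³/(24EI) = 91.41/EI
  relative rotation θ_0 = (534.6 + 278.6)/EI = 813.2/EI
A unit hogging moment at B produces rotation L₁/(3EI) + L₂/(3EI) = 5.5/EI.
Slope continuity at B: θ_0 = M_B·5.5/EI, so M_B = 813.2/5.5 = 147.9 kN·m (hogging).

M_B = 147.9 kN·m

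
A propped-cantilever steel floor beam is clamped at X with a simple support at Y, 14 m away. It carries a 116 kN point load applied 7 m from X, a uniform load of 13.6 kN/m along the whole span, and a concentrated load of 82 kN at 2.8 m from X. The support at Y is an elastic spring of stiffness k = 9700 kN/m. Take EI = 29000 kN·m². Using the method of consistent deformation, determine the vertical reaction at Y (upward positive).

Choose R_Y as the redundant. The primary structure is the cantilever fixed at X.
Primary-structure tip deflection at Y by superposition:
  point load 116 at a = 7: Pa²(3L − a)/(6EI) = 33157/EI
  UDL 13.6: wL⁴/(8EI) = 65307/EI
  point load 82 at a = 2.8: Pa²(3L − a)/(6EI) = 4200/EI
  δ_0 = 102664/EI
Flexibility coefficient — unit upward force at Y: δ_{YY} = L³/(3EI) = 914.7/EI.
With EI = 29000 kN·m²: δ_0 = 3.5401 m and δ_{YY} = 0.03154 m/kN.
Compatibility — the spring shortens by R_Y/k under the reaction it provides: δ_0 − R_Y·δ_{YY} = R_Y/k. With 1/k = 0.000103 m/kN, R_Y = δ_0 / (δ_{YY} + 1/k) = 3.5401 / (0.03154 + 0.000103) = 111.9 kN.

R_Y = 111.9 kN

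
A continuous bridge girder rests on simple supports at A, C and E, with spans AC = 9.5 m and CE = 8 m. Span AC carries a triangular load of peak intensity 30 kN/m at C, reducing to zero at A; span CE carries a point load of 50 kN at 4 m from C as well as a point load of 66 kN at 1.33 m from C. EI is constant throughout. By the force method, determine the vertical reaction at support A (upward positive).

Take M_C as the redundant. Released structure: two simple spans AC and CE with a hinge at C.
End slopes at the hinge C, treating each span as simply supported:
  span AC: triangular load, peak 30: w₀L³/(45EI) = 571.6/EI
  span CE: point load 50 at a = 4: Pab(L + b)/(6LEI) = 200/EI
  span CE: point load 66 at a = 1.33: Pab(L + b)/(6LEI) = 178.9/EI
  relative rotation θ_0 = (571.6 + 378.9)/EI = 950.5/EI
A unit hogging moment at C produces rotation L₁/(3EI) + L₂/(3EI) = 5.833/EI.
Compatibility: M_C·(L₁+L₂)/(3EI) = θ_0, giving M_C = 162.9 kN·m (hogging).
Span AC, ΣM about A with M_C applied at C: R_C^{AC}·9.5 = 902.5 + 162.9, so R_C^{AC} = 112.2 kN and R_A = 142.5 − 112.2 = 30.35 kN.

R_A = 30.35 kN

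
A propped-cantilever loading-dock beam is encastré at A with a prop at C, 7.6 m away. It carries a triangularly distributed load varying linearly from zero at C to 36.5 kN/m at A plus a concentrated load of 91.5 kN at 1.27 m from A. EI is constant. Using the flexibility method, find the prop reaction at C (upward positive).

R_C = 31.36 kN

Release the roller at C. Primary structure: cantilever fixed at A.
Deflection at C on the released cantilever, summing each load's contribution:
  triangular load, peak 36.5 at the fixed end: w₀L⁴/(30EI) = 4059/EI
  point load 91.5 at a = 1.27: Pa²(3L − a)/(6EI) = 529.6/EI
  δ_0 = 4589/EI
Tip deflection under a unit load at C: L³/(3EI) = 146.3/EI.
Compatibility at C: δ_0 − R_C·δ_{CC} = 0, so R_C = 4589/146.3 = 31.36 kN.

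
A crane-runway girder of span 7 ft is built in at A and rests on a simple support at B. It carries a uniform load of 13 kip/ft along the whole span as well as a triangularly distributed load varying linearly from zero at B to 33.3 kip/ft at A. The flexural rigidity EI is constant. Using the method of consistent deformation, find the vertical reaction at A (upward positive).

Remove the prop at B; the released (primary) structure is a cantilever built in at A.
Primary-structure tip deflection at B by superposition:
  UDL 13: wL⁴/(8EI) = 3902/EI
  triangular load, peak 33.3 at the fixed end: w₀L⁴/(30EI) = 2665/EI
  δ_0 = 6567/EI
Flexibility coefficient — unit upward force at B: δ_{BB} = L³/(3EI) = 114.3/EI.
The prop prevents deflection at B: R_B = δ_0/δ_{BB} = 6567/114.3 = 57.44 kip.
Vertical equilibrium: R_A = ΣP − R_B = 207.6 − 57.44 = 150.1 kip.

R_A = 150.1 kip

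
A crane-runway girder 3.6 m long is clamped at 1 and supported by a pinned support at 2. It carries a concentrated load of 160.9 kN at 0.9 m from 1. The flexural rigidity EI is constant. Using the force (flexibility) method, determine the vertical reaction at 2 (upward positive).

Choose R_2 as the redundant. The primary structure is the cantilever fixed at 1.
Free-end deflection of the primary structure under the applied loading (downward +):
  point load 160.9 at a = 0.9: Pa²(3L − a)/(6EI) = 215/EI
Flexibility coefficient — unit upward force at 2: δ_{22} = L³/(3EI) = 15.55/EI.
Compatibility at 2: δ_0 − R_2·δ_{22} = 0, so R_2 = 215/15.55 = 13.83 kN.

R_2 = 13.83 kN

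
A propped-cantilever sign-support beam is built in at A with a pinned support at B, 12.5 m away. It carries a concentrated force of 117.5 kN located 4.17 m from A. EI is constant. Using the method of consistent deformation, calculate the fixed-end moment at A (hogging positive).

Take the reaction at B as the redundant and release it; the primary structure is a cantilever fixed at A.
Primary-structure tip deflection at B by superposition:
  point load 117.5 at a = 4.17: Pa²(3L − a)/(6EI) = 11350/EI
Flexibility coefficient — unit upward force at B: δ_{BB} = L³/(3EI) = 651/EI.
The prop prevents deflection at B: R_B = δ_0/δ_{BB} = 11350/651 = 17.43 kN.
Moment equilibrium about A: M_A = Σ(load moments about A) − R_B·L = 490 − 17.43×12.5 = 272.1 kN·m.

M_A = 272.1 kN·m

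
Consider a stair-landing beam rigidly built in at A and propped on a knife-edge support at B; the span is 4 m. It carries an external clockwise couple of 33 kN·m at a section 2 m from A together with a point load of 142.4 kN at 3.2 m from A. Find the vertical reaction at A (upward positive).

Remove the prop at B; the released (primary) structure is a cantilever built in at A.
Deflection at B on the released cantilever, summing each load's contribution:
  clockwise couple 33 at a = 2: M₀a(2L − a)/(2EI) = 198/EI
  point load 142.4 at a = 3.2: Pa²(3L − a)/(6EI) = 2139/EI
  δ_0 = 2337/EI
Flexibility coefficient — unit upward force at B: δ_{BB} = L³/(3EI) = 21.33/EI.
The prop prevents deflection at B: R_B = δ_0/δ_{BB} = 2337/21.33 = 109.5 kN.
Vertical equilibrium: R_A = ΣP − R_B = 142.4 − 109.5 = 32.87 kN.

R_A = 32.87 kN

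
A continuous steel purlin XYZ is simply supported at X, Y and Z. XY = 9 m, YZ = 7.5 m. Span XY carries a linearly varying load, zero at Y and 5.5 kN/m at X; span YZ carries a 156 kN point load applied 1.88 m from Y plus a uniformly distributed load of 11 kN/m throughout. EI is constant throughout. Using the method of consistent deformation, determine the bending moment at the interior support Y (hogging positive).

M_Y = 136.7 kN·m

Release continuity at Y by inserting a hinge; the redundant is the internal moment M_Y. The primary structure is two simply-supported spans XY and YZ.
End slopes at the hinge Y, treating each span as simply supported:
  span XY: triangular load, peak 5.5: 7w₀L³/(360EI) = 77.96/EI
  span YZ: point load 156 at a = 1.88: Pab(L + b)/(6LEI) = 480.6/EI
  span YZ: UDL 11: wL³/(24EI) = 193.4/EI
  relative rotation θ_0 = (77.96 + 673.9)/EI = 751.9/EI
A unit hogging moment at Y produces rotation L₁/(3EI) + L₂/(3EI) = 5.5/EI.
Compatibility: M_Y·(L₁+L₂)/(3EI) = θ_0, giving M_Y = 136.7 kN·m (hogging).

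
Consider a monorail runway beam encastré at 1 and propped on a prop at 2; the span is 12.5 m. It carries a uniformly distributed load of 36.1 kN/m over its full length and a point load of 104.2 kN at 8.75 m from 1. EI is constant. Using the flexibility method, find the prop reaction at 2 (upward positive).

Release the roller at 2. Primary structure: cantilever fixed at 1.
Primary-structure tip deflection at 2 by superposition:
  UDL 36.1: wL⁴/(8EI) = 110168/EI
  point load 104.2 at a = 8.75: Pa²(3L − a)/(6EI) = 38227/EI
  δ_0 = 148395/EI
Tip deflection under a unit load at 2: L³/(3EI) = 651/EI.
The prop prevents deflection at 2: R_2 = δ_0/δ_{22} = 148395/651 = 227.9 kN.

R_2 = 227.9 kN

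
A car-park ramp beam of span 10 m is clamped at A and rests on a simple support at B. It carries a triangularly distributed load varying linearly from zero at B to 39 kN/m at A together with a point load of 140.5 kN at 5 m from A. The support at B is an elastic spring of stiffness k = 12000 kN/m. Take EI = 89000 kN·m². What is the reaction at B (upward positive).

R_B = 81.1 kN

Take the reaction at B as the redundant and release it; the primary structure is a cantilever fixed at A.
Primary-structure tip deflection at B by superposition:
  triangular load, peak 39 at the fixed end: w₀L⁴/(30EI) = 13000/EI
  point load 140.5 at a = 5: Pa²(3L − a)/(6EI) = 14635/EI
  δ_0 = 27635/EI
Tip deflection under a unit load at B: L³/(3EI) = 333.3/EI.
With EI = 89000 kN·m²: δ_0 = 0.31051 m and δ_{BB} = 0.003745 m/kN.
Compatibility — the spring shortens by R_B/k under the reaction it provides: δ_0 − R_B·δ_{BB} = R_B/k. With 1/k = 0.000083 m/kN, R_B = δ_0 / (δ_{BB} + 1/k) = 0.31051 / (0.003745 + 0.000083) = 81.1 kN.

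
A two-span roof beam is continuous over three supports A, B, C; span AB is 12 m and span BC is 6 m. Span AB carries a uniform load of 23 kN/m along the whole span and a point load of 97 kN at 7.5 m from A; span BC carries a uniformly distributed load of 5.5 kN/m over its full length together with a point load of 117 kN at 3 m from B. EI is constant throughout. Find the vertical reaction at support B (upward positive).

R_B = 392.6 kN

Take M_B as the redundant. Released structure: two simple spans AB and BC with a hinge at B.
End slopes at the hinge B, treating each span as simply supported:
  span AB: UDL 23: wL³/(24EI) = 1656/EI
  span AB: point load 97 at a = 7.5: Pab(L + a)/(6LEI) = 886.6/EI
  span BC: UDL 5.5: wL³/(24EI) = 49.5/EI
  span BC: point load 117 at a = 3: Pab(L + b)/(6LEI) = 263.2/EI
  relative rotation θ_0 = (2543 + 312.8)/EI = 2855/EI
A unit hogging moment at B produces rotation L₁/(3EI) + L₂/(3EI) = 6/EI.
Compatibility: M_B·(L₁+L₂)/(3EI) = θ_0, giving M_B = 475.9 kN·m (hogging).
Span AB, ΣM about A with M_B applied at B: R_B^{AB}·12 = 2384 + 475.9, so R_B^{AB} = 238.3 kN and R_A = 373 − 238.3 = 134.7 kN.
Span BC, ΣM about C: R_B^{BC}·6 = 450 + 475.9, so R_B^{BC} = 154.3 kN and R_C = 150 − 154.3 = -4.316 kN.
R_B = 238.3 + 154.3 = 392.6 kN.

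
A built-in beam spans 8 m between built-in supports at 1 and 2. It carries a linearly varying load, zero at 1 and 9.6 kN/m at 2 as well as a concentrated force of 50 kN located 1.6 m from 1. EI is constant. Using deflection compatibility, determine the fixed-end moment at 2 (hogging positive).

M_2 = 43.52 kN·m

Take the two fixed-end moments M_1, M_2 as redundants; the released structure is the simple span 12.
On the primary (simply-supported) span, the end slopes from the loading are:
  at 1: triangular load, peak 9.6: 7w₀L³/(360EI) = 95.57/EI
  at 2: triangular load, peak 9.6: w₀L³/(45EI) = 109.2/EI
  at 1: point load 50 at a = 1.6: Pab(L + b)/(6LEI) = 153.6/EI
  at 2: point load 50 at a = 1.6: Pab(L + a)/(6LEI) = 102.4/EI
  θ_10 = 249.2/EI,  θ_20 = 211.6/EI
Flexibility coefficients: a unit moment at one end gives L/(3EI) there and L/(6EI) at the far end, so f₁₁ = f₂₂ = 2.667/EI and f₁₂ = f₂₁ = 1.333/EI.
Compatibility — zero rotation at each built-in end:
  2.667 M_1 + 1.333 M_2 = 249.2
  1.333 M_1 + 2.667 M_2 = 211.6
Solving the pair gives M_1 = 71.68 kN·m and M_2 = 43.52 kN·m (hogging).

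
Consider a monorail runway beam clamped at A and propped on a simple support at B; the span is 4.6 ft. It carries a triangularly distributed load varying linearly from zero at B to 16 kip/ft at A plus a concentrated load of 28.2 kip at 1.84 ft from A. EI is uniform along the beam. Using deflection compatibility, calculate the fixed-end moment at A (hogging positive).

M_A = 47.48 kip·ft

Choose R_B as the redundant. The primary structure is the cantilever fixed at A.
Deflection at B on the released cantilever, summing each load's contribution:
  triangular load, peak 16 at the fixed end: w₀L⁴/(30EI) = 238.8/EI
  point load 28.2 at a = 1.84: Pa²(3L − a)/(6EI) = 190.3/EI
  δ_0 = 429.1/EI
Flexibility coefficient — unit upward force at B: δ_{BB} = L³/(3EI) = 32.45/EI.
Compatibility at B: δ_0 − R_B·δ_{BB} = 0, so R_B = 429.1/32.45 = 13.23 kip.
Moment equilibrium about A: M_A = Σ(load moments about A) − R_B·L = 108.3 − 13.23×4.6 = 47.48 kip·ft.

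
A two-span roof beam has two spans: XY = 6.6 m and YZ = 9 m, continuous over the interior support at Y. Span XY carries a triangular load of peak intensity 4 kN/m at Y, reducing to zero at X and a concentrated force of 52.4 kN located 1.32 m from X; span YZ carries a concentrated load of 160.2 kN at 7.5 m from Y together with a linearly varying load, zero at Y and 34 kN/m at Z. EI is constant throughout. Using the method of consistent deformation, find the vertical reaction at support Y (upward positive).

Insert a hinge at Y; M_Y is the redundant, and each span becomes simply supported.
End slopes at the hinge Y, treating each span as simply supported:
  span XY: triangular load, peak 4: w₀L³/(45EI) = 25.56/EI
  span XY: point load 52.4 at a = 1.32: Pab(L + a)/(6LEI) = 73.04/EI
  span YZ: point load 160.2 at a = 7.5: Pab(L + b)/(6LEI) = 350.4/EI
  span YZ: triangular load, peak 34: 7w₀L³/(360EI) = 481.9/EI
  relative rotation θ_0 = (98.6 + 832.4)/EI = 931/EI
A unit hogging moment at Y produces rotation L₁/(3EI) + L₂/(3EI) = 5.2/EI.
Compatibility: M_Y·(L₁+L₂)/(3EI) = θ_0, giving M_Y = 179 kN·m (hogging).
Span XY, ΣM about X with M_Y applied at Y: R_Y^{XY}·6.6 = 127.2 + 179, so R_Y^{XY} = 46.41 kN and R_X = 65.6 − 46.41 = 19.19 kN.
Span YZ, ΣM about Z: R_Y^{YZ}·9 = 699.3 + 179, so R_Y^{YZ} = 97.59 kN and R_Z = 313.2 − 97.59 = 215.6 kN.
R_Y = 46.41 + 97.59 = 144 kN.

R_Y = 144 kN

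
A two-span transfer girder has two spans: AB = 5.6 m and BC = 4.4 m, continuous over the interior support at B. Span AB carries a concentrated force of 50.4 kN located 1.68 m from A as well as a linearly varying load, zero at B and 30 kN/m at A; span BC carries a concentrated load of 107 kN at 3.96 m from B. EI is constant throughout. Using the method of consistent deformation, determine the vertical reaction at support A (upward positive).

Release continuity at B by inserting a hinge; the redundant is the internal moment M_B. The primary structure is two simply-supported spans AB and BC.
Discontinuity in slope at B on the released structure — sum the simple-span end rotations:
  span AB: point load 50.4 at a = 1.68: Pab(L + a)/(6LEI) = 71.91/EI
  span AB: triangular load, peak 30: 7w₀L³/(360EI) = 102.4/EI
  span BC: point load 107 at a = 3.96: Pab(L + b)/(6LEI) = 34.18/EI
  relative rotation θ_0 = (174.4 + 34.18)/EI = 208.5/EI
A unit hogging moment at B produces rotation L₁/(3EI) + L₂/(3EI) = 3.333/EI.
Compatibility: M_B·(L₁+L₂)/(3EI) = θ_0, giving M_B = 62.56 kN·m (hogging).
Span AB, ΣM about A with M_B applied at B: R_B^{AB}·5.6 = 241.5 + 62.56, so R_B^{AB} = 54.29 kN and R_A = 134.4 − 54.29 = 80.11 kN.

R_A = 80.11 kN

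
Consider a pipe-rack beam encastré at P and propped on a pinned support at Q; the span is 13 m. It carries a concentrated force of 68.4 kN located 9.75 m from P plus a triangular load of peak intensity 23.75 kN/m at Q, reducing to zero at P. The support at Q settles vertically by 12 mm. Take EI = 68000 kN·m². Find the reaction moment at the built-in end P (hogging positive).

M_P = 352.8 kN·m

Take the reaction at Q as the redundant and release it; the primary structure is a cantilever fixed at P.
Deflection at Q on the released cantilever, summing each load's contribution:
  point load 68.4 at a = 9.75: Pa²(3L − a)/(6EI) = 31699/EI
  triangular load, peak 23.75 at the free end: 11w₀L⁴/(120EI) = 62180/EI
  δ_0 = 93878/EI
Flexibility coefficient — unit upward force at Q: δ_{QQ} = L³/(3EI) = 732.3/EI.
With EI = 68000 kN·m²: δ_0 = 1.3806 m and δ_{QQ} = 0.01077 m/kN.
Compatibility — the beam at Q must follow the support down by 0.012 m: δ_0 − R_Q·δ_{QQ} = 0.012, so R_Q = (1.3806 − 0.012)/0.01077 = 127.1 kN.
Moment equilibrium about P: M_P = Σ(load moments about P) − R_Q·L = 2005 − 127.1×13 = 352.8 kN·m.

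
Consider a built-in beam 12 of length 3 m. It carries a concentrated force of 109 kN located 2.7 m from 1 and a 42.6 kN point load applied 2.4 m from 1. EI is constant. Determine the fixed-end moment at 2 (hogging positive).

M_2 = 42.85 kN·m

Release both end moments; the primary structure is a simply-supported span 12 with redundants M_1 and M_2.
End rotations of the released simple span under the applied load (×1/EI):
  at 1: point load 109 at a = 2.7: Pab(L + b)/(6LEI) = 16.19/EI
  at 2: point load 109 at a = 2.7: Pab(L + a)/(6LEI) = 27.96/EI
  at 1: point load 42.6 at a = 2.4: Pab(L + b)/(6LEI) = 12.27/EI
  at 2: point load 42.6 at a = 2.4: Pab(L + a)/(6LEI) = 18.4/EI
  θ_10 = 28.46/EI,  θ_20 = 46.36/EI
Flexibility coefficients: a unit moment at one end gives L/(3EI) there and L/(6EI) at the far end, so f₁₁ = f₂₂ = 1/EI and f₁₂ = f₂₁ = 0.5/EI.
Compatibility — zero rotation at each built-in end:
  1 M_1 + 0.5 M_2 = 28.46
  0.5 M_1 + 1 M_2 = 46.36
Solving the pair gives M_1 = 7.033 kN·m and M_2 = 42.85 kN·m (hogging).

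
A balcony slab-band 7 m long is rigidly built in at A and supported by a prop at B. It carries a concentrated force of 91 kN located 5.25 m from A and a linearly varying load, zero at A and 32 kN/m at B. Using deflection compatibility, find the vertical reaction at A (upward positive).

Remove the prop at B; the released (primary) structure is a cantilever built in at A.
Free-end deflection of the primary structure under the applied loading (downward +):
  point load 91 at a = 5.25: Pa²(3L − a)/(6EI) = 6584/EI
  triangular load, peak 32 at the free end: 11w₀L⁴/(120EI) = 7043/EI
  δ_0 = 13627/EI
Flexibility coefficient — unit upward force at B: δ_{BB} = L³/(3EI) = 114.3/EI.
The prop prevents deflection at B: R_B = δ_0/δ_{BB} = 13627/114.3 = 119.2 kN.
Vertical equilibrium: R_A = ΣP − R_B = 203 − 119.2 = 83.81 kN.

R_A = 83.81 kN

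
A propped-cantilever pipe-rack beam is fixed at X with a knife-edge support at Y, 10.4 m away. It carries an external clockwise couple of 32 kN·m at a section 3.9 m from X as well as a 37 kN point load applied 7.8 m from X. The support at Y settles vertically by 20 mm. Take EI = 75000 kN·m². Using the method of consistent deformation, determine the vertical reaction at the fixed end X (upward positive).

Release the roller at Y. Primary structure: cantilever fixed at X.
Downward deflection at the released point Y due to the loads:
  clockwise couple 32 at a = 3.9: M₀a(2L − a)/(2EI) = 1055/EI
  point load 37 at a = 7.8: Pa²(3L − a)/(6EI) = 8779/EI
  δ_0 = 9834/EI
Tip deflection under a unit load at Y: L³/(3EI) = 375/EI.
With EI = 75000 kN·m²: δ_0 = 0.13112 m and δ_{YY} = 0.004999 m/kN.
Compatibility — the beam at Y must follow the support down by 0.02 m: δ_0 − R_Y·δ_{YY} = 0.02, so R_Y = (0.13112 − 0.02)/0.004999 = 22.23 kN.
Vertical equilibrium: R_X = ΣP − R_Y = 37 − 22.23 = 14.77 kN.

R_X = 14.77 kN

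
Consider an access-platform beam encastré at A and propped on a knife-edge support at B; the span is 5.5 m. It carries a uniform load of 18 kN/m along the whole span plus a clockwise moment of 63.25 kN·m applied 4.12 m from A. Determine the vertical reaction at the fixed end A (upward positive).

Take the reaction at B as the redundant and release it; the primary structure is a cantilever fixed at A.
Free-end deflection of the primary structure under the applied loading (downward +):
  UDL 18: wL⁴/(8EI) = 2059/EI
  clockwise couple 63.25 at a = 4.12: M₀a(2L − a)/(2EI) = 896.4/EI
  δ_0 = 2955/EI
Flexibility coefficient — unit upward force at B: δ_{BB} = L³/(3EI) = 55.46/EI.
The prop prevents deflection at B: R_B = δ_0/δ_{BB} = 2955/55.46 = 53.29 kN.
Vertical equilibrium: R_A = ΣP − R_B = 99 − 53.29 = 45.71 kN.

R_A = 45.71 kN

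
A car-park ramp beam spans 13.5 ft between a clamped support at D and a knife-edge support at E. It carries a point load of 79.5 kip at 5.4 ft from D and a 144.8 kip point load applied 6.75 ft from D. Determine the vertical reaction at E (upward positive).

R_E = 61.79 kip

Take the reaction at E as the redundant and release it; the primary structure is a cantilever fixed at D.
Free-end deflection of the primary structure under the applied loading (downward +):
  point load 79.5 at a = 5.4: Pa²(3L − a)/(6EI) = 13562/EI
  point load 144.8 at a = 6.75: Pa²(3L − a)/(6EI) = 37111/EI
  δ_0 = 50672/EI
Flexibility coefficient — unit upward force at E: δ_{EE} = L³/(3EI) = 820.1/EI.
Compatibility at E: δ_0 − R_E·δ_{EE} = 0, so R_E = 50672/820.1 = 61.79 kip.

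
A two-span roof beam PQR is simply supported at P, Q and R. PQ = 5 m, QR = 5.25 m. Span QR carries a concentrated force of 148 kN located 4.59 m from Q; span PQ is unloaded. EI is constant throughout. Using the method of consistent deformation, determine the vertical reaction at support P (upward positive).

R_P = -4.924 kN

Insert a hinge at Q; M_Q is the redundant, and each span becomes simply supported.
End slopes at the hinge Q, treating each span as simply supported:
  span QR: point load 148 at a = 4.59: Pab(L + b)/(6LEI) = 84.12/EI
  relative rotation θ_0 = (0 + 84.12)/EI = 84.12/EI
A unit hogging moment at Q produces rotation L₁/(3EI) + L₂/(3EI) = 3.417/EI.
Slope continuity at Q: θ_0 = M_Q·3.417/EI, so M_Q = 84.12/3.417 = 24.62 kN·m (hogging).
Span PQ, ΣM about P with M_Q applied at Q: R_Q^{PQ}·5 = 0 + 24.62, so R_Q^{PQ} = 4.924 kN and R_P = 0 − 4.924 = -4.924 kN.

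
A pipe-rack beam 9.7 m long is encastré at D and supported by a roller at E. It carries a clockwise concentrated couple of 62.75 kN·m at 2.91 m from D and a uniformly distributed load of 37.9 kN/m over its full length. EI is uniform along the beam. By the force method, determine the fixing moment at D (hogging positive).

Release the roller at E. Primary structure: cantilever fixed at D.
Downward deflection at the released point E due to the loads:
  clockwise couple 62.75 at a = 2.91: M₀a(2L − a)/(2EI) = 1506/EI
  UDL 37.9: wL⁴/(8EI) = 41941/EI
  δ_0 = 43446/EI
Tip deflection under a unit load at E: L³/(3EI) = 304.2/EI.
The prop prevents deflection at E: R_E = δ_0/δ_{EE} = 43446/304.2 = 142.8 kN.
Moment equilibrium about D: M_D = Σ(load moments about D) − R_E·L = 1846 − 142.8×9.7 = 460.5 kN·m.

M_D = 460.5 kN·m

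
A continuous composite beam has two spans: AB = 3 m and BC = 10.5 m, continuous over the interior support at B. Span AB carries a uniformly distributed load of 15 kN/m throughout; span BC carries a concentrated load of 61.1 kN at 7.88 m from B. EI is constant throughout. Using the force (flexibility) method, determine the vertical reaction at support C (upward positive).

R_C = 39.94 kN

Release continuity at B by inserting a hinge; the redundant is the internal moment M_B. The primary structure is two simply-supported spans AB and BC.
Rotations at B on the released spans (each span's end-slope, ×1/EI):
  span AB: UDL 15: wL³/(24EI) = 16.88/EI
  span BC: point load 61.1 at a = 7.88: Pab(L + b)/(6LEI) = 262.7/EI
  relative rotation θ_0 = (16.88 + 262.7)/EI = 279.6/EI
A unit hogging moment at B produces rotation L₁/(3EI) + L₂/(3EI) = 4.5/EI.
Slope continuity at B: θ_0 = M_B·4.5/EI, so M_B = 279.6/4.5 = 62.13 kN·m (hogging).
Span BC, ΣM about C: R_B^{BC}·10.5 = 160.1 + 62.13, so R_B^{BC} = 21.16 kN and R_C = 61.1 − 21.16 = 39.94 kN.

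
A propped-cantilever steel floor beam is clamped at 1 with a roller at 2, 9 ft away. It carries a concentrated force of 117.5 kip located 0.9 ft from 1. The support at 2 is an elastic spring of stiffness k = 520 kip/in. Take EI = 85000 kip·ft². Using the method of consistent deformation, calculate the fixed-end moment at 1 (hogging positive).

Take the reaction at 2 as the redundant and release it; the primary structure is a cantilever fixed at 1.
Free-end deflection of the primary structure under the applied loading (downward +):
  point load 117.5 at a = 0.9: Pa²(3L − a)/(6EI) = 414/EI
Flexibility coefficient — unit upward force at 2: δ_{22} = L³/(3EI) = 243/EI.
With EI = 85000 kip·ft²: δ_0 = 0.004871 ft and δ_{22} = 0.002859 ft/kip.
Compatibility — the spring shortens by R_2/k under the reaction it provides: δ_0 − R_2·δ_{22} = R_2/k. With 1/k = 1/(520×12) ft/kip = 0.00016 ft/kip, R_2 = δ_0 / (δ_{22} + 1/k) = 0.004871 / (0.002859 + 0.00016) = 1.613 kip.
Moment equilibrium about 1: M_1 = Σ(load moments about 1) − R_2·L = 105.8 − 1.613×9 = 91.23 kip·ft.

M_1 = 91.23 kip·ft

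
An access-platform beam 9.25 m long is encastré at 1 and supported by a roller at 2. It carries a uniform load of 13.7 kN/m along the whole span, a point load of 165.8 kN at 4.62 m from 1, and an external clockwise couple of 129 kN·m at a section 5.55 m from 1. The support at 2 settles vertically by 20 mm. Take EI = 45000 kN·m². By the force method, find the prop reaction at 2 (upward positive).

R_2 = 113.4 kN

Remove the prop at 2; the released (primary) structure is a cantilever built in at 1.
Primary-structure tip deflection at 2 by superposition:
  UDL 13.7: wL⁴/(8EI) = 12537/EI
  point load 165.8 at a = 4.62: Pa²(3L − a)/(6EI) = 13642/EI
  clockwise couple 129 at a = 5.55: M₀a(2L − a)/(2EI) = 4636/EI
  δ_0 = 30815/EI
Tip deflection under a unit load at 2: L³/(3EI) = 263.8/EI.
With EI = 45000 kN·m²: δ_0 = 0.68479 m and δ_{22} = 0.005863 m/kN.
Compatibility — the beam at 2 must follow the support down by 0.02 m: δ_0 − R_2·δ_{22} = 0.02, so R_2 = (0.68479 − 0.02)/0.005863 = 113.4 kN.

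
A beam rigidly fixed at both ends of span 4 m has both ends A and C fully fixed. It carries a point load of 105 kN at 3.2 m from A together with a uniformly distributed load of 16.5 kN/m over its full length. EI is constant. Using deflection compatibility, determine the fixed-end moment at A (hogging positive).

M_A = 35.44 kN·m

Release both end moments; the primary structure is a simply-supported span AC with redundants M_A and M_C.
Simple-span end rotations at A and C under the given loads:
  at A: point load 105 at a = 3.2: Pab(L + b)/(6LEI) = 53.76/EI
  at C: point load 105 at a = 3.2: Pab(L + a)/(6LEI) = 80.64/EI
  at A: UDL 16.5: wL³/(24EI) = 44/EI
  at C: UDL 16.5: wL³/(24EI) = 44/EI
  θ_A0 = 97.76/EI,  θ_C0 = 124.6/EI
Flexibility coefficients: a unit moment at one end gives L/(3EI) there and L/(6EI) at the far end, so f₁₁ = f₂₂ = 1.333/EI and f₁₂ = f₂₁ = 0.6667/EI.
Compatibility — zero rotation at each built-in end:
  1.333 M_A + 0.6667 M_C = 97.76
  0.6667 M_A + 1.333 M_C = 124.6
Solving the pair gives M_A = 35.44 kN·m and M_C = 75.76 kN·m (hogging).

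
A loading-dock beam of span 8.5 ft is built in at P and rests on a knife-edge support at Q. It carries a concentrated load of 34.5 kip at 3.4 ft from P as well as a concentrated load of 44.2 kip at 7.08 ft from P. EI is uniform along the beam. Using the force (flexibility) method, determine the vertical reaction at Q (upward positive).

R_Q = 40.4 kip

Take the reaction at Q as the redundant and release it; the primary structure is a cantilever fixed at P.
Downward deflection at the released point Q due to the loads:
  point load 34.5 at a = 3.4: Pa²(3L − a)/(6EI) = 1469/EI
  point load 44.2 at a = 7.08: Pa²(3L − a)/(6EI) = 6802/EI
  δ_0 = 8271/EI
Tip deflection under a unit load at Q: L³/(3EI) = 204.7/EI.
Compatibility at Q: δ_0 − R_Q·δ_{QQ} = 0, so R_Q = 8271/204.7 = 40.4 kip.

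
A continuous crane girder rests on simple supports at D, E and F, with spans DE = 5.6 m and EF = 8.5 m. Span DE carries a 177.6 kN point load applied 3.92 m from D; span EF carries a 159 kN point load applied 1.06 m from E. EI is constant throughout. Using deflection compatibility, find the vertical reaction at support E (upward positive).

R_E = 309.1 kN

Insert a hinge at E; M_E is the redundant, and each span becomes simply supported.
End slopes at the hinge E, treating each span as simply supported:
  span DE: point load 177.6 at a = 3.92: Pab(L + a)/(6LEI) = 331.4/EI
  span EF: point load 159 at a = 1.06: Pab(L + b)/(6LEI) = 391.9/EI
  relative rotation θ_0 = (331.4 + 391.9)/EI = 723.3/EI
A unit hogging moment at E produces rotation L₁/(3EI) + L₂/(3EI) = 4.7/EI.
Compatibility: M_E·(L₁+L₂)/(3EI) = θ_0, giving M_E = 153.9 kN·m (hogging).
Span DE, ΣM about D with M_E applied at E: R_E^{DE}·5.6 = 696.2 + 153.9, so R_E^{DE} = 151.8 kN and R_D = 177.6 − 151.8 = 25.8 kN.
Span EF, ΣM about F: R_E^{EF}·8.5 = 1183 + 153.9, so R_E^{EF} = 157.3 kN and R_F = 159 − 157.3 = 1.723 kN.
R_E = 151.8 + 157.3 = 309.1 kN.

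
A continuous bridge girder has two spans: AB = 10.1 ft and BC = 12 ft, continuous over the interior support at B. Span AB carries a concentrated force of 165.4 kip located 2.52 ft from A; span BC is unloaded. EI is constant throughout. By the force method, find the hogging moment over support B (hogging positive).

Release continuity at B by inserting a hinge; the redundant is the internal moment M_B. The primary structure is two simply-supported spans AB and BC.
Rotations at B on the released spans (each span's end-slope, ×1/EI):
  span AB: point load 165.4 at a = 2.52: Pab(L + a)/(6LEI) = 657.9/EI
  relative rotation θ_0 = (657.9 + 0)/EI = 657.9/EI
A unit hogging moment at B produces rotation L₁/(3EI) + L₂/(3EI) = 7.367/EI.
Slope continuity at B: θ_0 = M_B·7.367/EI, so M_B = 657.9/7.367 = 89.31 kip·ft (hogging).

M_B = 89.31 kip·ft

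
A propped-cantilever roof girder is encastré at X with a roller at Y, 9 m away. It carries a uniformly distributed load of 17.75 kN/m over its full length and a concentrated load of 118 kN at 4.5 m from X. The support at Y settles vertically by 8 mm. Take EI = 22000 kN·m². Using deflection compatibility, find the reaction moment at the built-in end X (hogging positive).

M_X = 385.4 kN·m

Release the roller at Y. Primary structure: cantilever fixed at X.
Free-end deflection of the primary structure under the applied loading (downward +):
  UDL 17.75: wL⁴/(8EI) = 14557/EI
  point load 118 at a = 4.5: Pa²(3L − a)/(6EI) = 8961/EI
  δ_0 = 23518/EI
Flexibility coefficient — unit upward force at Y: δ_{YY} = L³/(3EI) = 243/EI.
With EI = 22000 kN·m²: δ_0 = 1.069 m and δ_{YY} = 0.011045 m/kN.
Compatibility — the beam at Y must follow the support down by 0.008 m: δ_0 − R_Y·δ_{YY} = 0.008, so R_Y = (1.069 − 0.008)/0.011045 = 96.06 kN.
Moment equilibrium about X: M_X = Σ(load moments about X) − R_Y·L = 1250 − 96.06×9 = 385.4 kN·m.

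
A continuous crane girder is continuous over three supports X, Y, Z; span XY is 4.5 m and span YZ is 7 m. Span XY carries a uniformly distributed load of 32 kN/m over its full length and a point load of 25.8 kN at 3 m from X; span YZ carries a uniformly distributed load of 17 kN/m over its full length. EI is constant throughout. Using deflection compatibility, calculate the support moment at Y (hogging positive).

Take M_Y as the redundant. Released structure: two simple spans XY and YZ with a hinge at Y.
Rotations at Y on the released spans (each span's end-slope, ×1/EI):
  span XY: UDL 32: wL³/(24EI) = 121.5/EI
  span XY: point load 25.8 at a = 3: Pab(L + a)/(6LEI) = 32.25/EI
  span YZ: UDL 17: wL³/(24EI) = 243/EI
  relative rotation θ_0 = (153.8 + 243)/EI = 396.7/EI
A unit hogging moment at Y produces rotation L₁/(3EI) + L₂/(3EI) = 3.833/EI.
Compatibility: M_Y·(L₁+L₂)/(3EI) = θ_0, giving M_Y = 103.5 kN·m (hogging).

M_Y = 103.5 kN·m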